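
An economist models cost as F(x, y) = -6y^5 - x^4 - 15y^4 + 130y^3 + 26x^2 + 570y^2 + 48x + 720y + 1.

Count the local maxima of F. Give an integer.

F separates as a function of x plus a function of y, so ∇F=0 decouples.
∂F/∂x = -4(x - 4)(x + 1)(x + 3) = 0 at x ∈ {-3, -1, 4}; ∂F/∂y = -30(y - 4)(y + 1)(y + 2)(y + 3) = 0 at y ∈ {-3, -2, -1, 4}.
The Hessian is diagonal: diag(F_xx, F_yy). Second derivatives: F_xx(-3)=-56, F_xx(-1)=40, F_xx(4)=-140; F_yy(-3)=420, F_yy(-2)=-180, F_yy(-1)=300, F_yy(4)=-6300.
Local maxima occur where both diagonal entries negative: (-3, -2), (-3, 4), (4, -2), (4, 4). Count: 4.

4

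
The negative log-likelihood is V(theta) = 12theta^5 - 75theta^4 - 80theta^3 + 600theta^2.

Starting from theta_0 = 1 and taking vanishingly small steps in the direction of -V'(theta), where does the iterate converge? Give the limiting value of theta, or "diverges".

V'(theta) = 60theta(theta - 5)(theta - 2)(theta + 2), so V'(1) = 720.
Gradient descent moves in the -V' direction, i.e. theta is decreasing.
The nearest critical point in that direction is theta = 0, where V'' = 1200 > 0 (a local minimum). The iterate converges there.

0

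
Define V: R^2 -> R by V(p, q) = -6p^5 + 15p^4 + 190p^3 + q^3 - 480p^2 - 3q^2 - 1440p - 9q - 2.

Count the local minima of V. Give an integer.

V separates as a function of p plus a function of q, so ∇V=0 decouples.
∂V/∂p = -30(p - 4)(p - 3)(p + 1)(p + 4) = 0 at p ∈ {-4, -1, 3, 4}; ∂V/∂q = 3(q - 3)(q + 1) = 0 at q ∈ {-1, 3}.
The Hessian is diagonal: diag(V_pp, V_qq). Second derivatives: V_pp(-4)=5040, V_pp(-1)=-1800, V_pp(3)=840, V_pp(4)=-1200; V_qq(-1)=-12, V_qq(3)=12.
Local minima occur where both diagonal entries positive: (-4, 3), (3, 3). Count: 2.

2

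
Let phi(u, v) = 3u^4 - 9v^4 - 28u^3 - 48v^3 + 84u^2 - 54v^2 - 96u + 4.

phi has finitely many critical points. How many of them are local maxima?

2

phi separates as a function of u plus a function of v, so ∇phi=0 decouples.
∂phi/∂u = 12(u - 4)(u - 2)(u - 1) = 0 at u ∈ {1, 2, 4}; ∂phi/∂v = -36v(v + 1)(v + 3) = 0 at v ∈ {-3, -1, 0}.
The Hessian is diagonal: diag(phi_uu, phi_vv). Second derivatives: phi_uu(1)=36, phi_uu(2)=-24, phi_uu(4)=72; phi_vv(-3)=-216, phi_vv(-1)=72, phi_vv(0)=-108.
Local maxima occur where both diagonal entries negative: (2, -3), (2, 0). Count: 2.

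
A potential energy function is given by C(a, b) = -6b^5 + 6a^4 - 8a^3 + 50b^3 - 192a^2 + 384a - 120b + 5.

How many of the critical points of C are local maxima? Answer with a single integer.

C separates as a function of a plus a function of b, so ∇C=0 decouples.
∂C/∂a = 24(a - 4)(a - 1)(a + 4) = 0 at a ∈ {-4, 1, 4}; ∂C/∂b = -30(b - 2)(b - 1)(b + 1)(b + 2) = 0 at b ∈ {-2, -1, 1, 2}.
The Hessian is diagonal: diag(C_aa, C_bb). Second derivatives: C_aa(-4)=960, C_aa(1)=-360, C_aa(4)=576; C_bb(-2)=360, C_bb(-1)=-180, C_bb(1)=180, C_bb(2)=-360.
Local maxima occur where both diagonal entries negative: (1, -1), (1, 2). Count: 2.

2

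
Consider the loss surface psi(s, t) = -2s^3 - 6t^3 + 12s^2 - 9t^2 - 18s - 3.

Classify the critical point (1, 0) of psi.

saddle point

The mixed partial ∂²psi/∂s∂t is 0, so the Hessian at any point is diag(psi_ss, psi_tt) = diag(12(-s + 2), -18(2t + 1)).
At (1, 0): H = diag(12, -18).
The eigenvalues have opposite signs, so H is indefinite: a saddle point.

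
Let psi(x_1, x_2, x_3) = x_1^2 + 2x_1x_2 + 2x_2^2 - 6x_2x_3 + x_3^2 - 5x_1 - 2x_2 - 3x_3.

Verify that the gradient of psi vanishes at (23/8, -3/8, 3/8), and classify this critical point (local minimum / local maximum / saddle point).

saddle point

∇psi = (2x_1 + 2x_2 - 5, 2x_1 + 4x_2 - 6x_3 - 2, -6x_2 + 2x_3 - 3); substituting (23/8, -3/8, 3/8) gives ∇psi = (0, 0, 0), so (23/8, -3/8, 3/8) is indeed a critical point.
The Hessian is constant: H = [[2, 2, 0], [2, 4, -6], [0, -6, 2]].
Leading principal minors: Δ₁ = 2, Δ₂ = 4, Δ₃ = -64.
The minors fit neither the all-positive nor the alternating-sign pattern, so H is indefinite: a saddle point.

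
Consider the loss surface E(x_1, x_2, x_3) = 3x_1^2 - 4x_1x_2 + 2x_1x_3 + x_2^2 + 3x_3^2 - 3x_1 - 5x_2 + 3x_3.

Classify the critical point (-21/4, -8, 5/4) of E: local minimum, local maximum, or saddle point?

The Hessian is constant: H = [[6, -4, 2], [-4, 2, 0], [2, 0, 6]].
Leading principal minors: Δ₁ = 6, Δ₂ = -4, Δ₃ = -32.
The minors fit neither the all-positive nor the alternating-sign pattern, so H is indefinite: a saddle point.

saddle point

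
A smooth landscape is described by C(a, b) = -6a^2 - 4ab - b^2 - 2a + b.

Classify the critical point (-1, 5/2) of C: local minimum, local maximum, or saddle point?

The Hessian of C is constant: H = [[-12, -4], [-4, -2]].
det(H) = (-12)·(-2) − (-4)² = 8.
det(H) > 0 and tr(H) = -14 < 0, so H is negative definite and the point is a local maximum.

local maximum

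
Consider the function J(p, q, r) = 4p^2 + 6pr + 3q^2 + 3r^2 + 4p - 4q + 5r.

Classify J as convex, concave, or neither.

convex

J is quadratic, so its Hessian is the constant matrix H = [[8, 0, 6], [0, 6, 0], [6, 0, 6]].
Leading principal minors: 8, 48, 72.
All positive ⇒ H ≻ 0 ⇒ convex.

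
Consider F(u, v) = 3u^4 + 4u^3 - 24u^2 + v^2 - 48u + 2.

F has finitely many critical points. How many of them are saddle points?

F separates as a function of u plus a function of v, so ∇F=0 decouples.
∂F/∂u = 12(u - 2)(u + 1)(u + 2) = 0 at u ∈ {-2, -1, 2}; ∂F/∂v = 2v = 0 at v ∈ {0}.
The Hessian is diagonal: diag(F_uu, F_vv). Second derivatives: F_uu(-2)=48, F_uu(-1)=-36, F_uu(2)=144; F_vv(0)=2.
Saddle points occur where the two diagonal entries have opposite signs: (-1, 0). Count: 1.

1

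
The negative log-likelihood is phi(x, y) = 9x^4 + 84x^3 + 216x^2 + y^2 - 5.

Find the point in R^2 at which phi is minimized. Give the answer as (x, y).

phi(x,y) separates as P(x) + Q(y) − 5, so its minimum is min P + min Q − 5.
P'(x) = 36x(x + 3)(x + 4) vanishes at x ∈ {-4, -3, 0}; Q'(y) = 2y vanishes at y ∈ {0}.
Local minima of P (where P''>0): P(-4)=384, P(0)=0. Local minima of Q: Q(0)=0.
So the global minimum of phi is P(0) + Q(0) − 5 = 0 + 0 − 5 = -5, attained at (0, 0).

(0, 0)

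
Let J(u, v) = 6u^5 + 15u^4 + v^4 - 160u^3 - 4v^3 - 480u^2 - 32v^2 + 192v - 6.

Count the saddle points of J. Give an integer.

6

J separates as a function of u plus a function of v, so ∇J=0 decouples.
∂J/∂u = 30u(u - 4)(u + 2)(u + 4) = 0 at u ∈ {-4, -2, 0, 4}; ∂J/∂v = 4(v - 4)(v - 3)(v + 4) = 0 at v ∈ {-4, 3, 4}.
The Hessian is diagonal: diag(J_uu, J_vv). Second derivatives: J_uu(-4)=-1920, J_uu(-2)=720, J_uu(0)=-960, J_uu(4)=5760; J_vv(-4)=224, J_vv(3)=-28, J_vv(4)=32.
Saddle points occur where the two diagonal entries have opposite signs: (-4, -4), (-4, 4), (-2, 3), (0, -4), (0, 4), (4, 3). Count: 6.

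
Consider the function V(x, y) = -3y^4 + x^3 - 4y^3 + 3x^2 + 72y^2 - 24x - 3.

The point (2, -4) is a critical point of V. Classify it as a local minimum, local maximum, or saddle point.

The mixed partial ∂²V/∂x∂y is 0, so the Hessian at any point is diag(V_xx, V_yy) = diag(6(x + 1), 12(-3y^2 - 2y + 12)).
At (2, -4): H = diag(18, -336).
The eigenvalues have opposite signs, so H is indefinite: a saddle point.

saddle point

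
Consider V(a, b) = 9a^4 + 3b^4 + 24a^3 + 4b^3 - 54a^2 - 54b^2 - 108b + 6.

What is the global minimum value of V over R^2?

-858

V(a,b) separates as P(a) + Q(b) + 6, so its minimum is min P + min Q + 6.
P'(a) = 36a(a - 1)(a + 3) vanishes at a ∈ {-3, 0, 1}; Q'(b) = 12(b - 3)(b + 1)(b + 3) vanishes at b ∈ {-3, -1, 3}.
Local minima of P (where P''>0): P(-3)=-405, P(1)=-21. Local minima of Q: Q(-3)=-27, Q(3)=-459.
So the global minimum of V is P(-3) + Q(3) + 6 = -405 − 459 + 6 = -858, attained at (-3, 3).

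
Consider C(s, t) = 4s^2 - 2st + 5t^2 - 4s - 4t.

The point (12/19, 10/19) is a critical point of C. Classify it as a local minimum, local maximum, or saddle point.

The Hessian of C is constant: H = [[8, -2], [-2, 10]].
det(H) = 8·10 − (-2)² = 76.
det(H) > 0 and tr(H) = 18 > 0, so H is positive definite and the point is a local minimum.

local minimum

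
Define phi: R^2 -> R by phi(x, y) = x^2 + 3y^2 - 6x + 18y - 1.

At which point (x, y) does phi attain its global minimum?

phi(x,y) separates as P(x) + Q(y) − 1, so its minimum is min P + min Q − 1.
P'(x) = 2x - 6 vanishes at x ∈ {3}; Q'(y) = 6y + 18 vanishes at y ∈ {-3}.
Local minima of P (where P''>0): P(3)=-9. Local minima of Q: Q(-3)=-27.
So the global minimum of phi is P(3) + Q(-3) − 1 = -9 − 27 − 1 = -37, attained at (3, -3).

(3, -3)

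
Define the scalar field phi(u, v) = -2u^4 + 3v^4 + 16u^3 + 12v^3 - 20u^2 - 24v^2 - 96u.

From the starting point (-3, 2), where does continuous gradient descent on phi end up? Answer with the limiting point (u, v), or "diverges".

diverges

phi is separable, so gradient descent decouples: u follows -∂phi/∂u, v follows -∂phi/∂v.
∂phi/∂u = -8(u - 4)(u - 3)(u + 1); at u=-3 this is 672, so u decreases.
∂phi/∂v = 12v(v - 1)(v + 4); at v=2 this is 144, so v decreases.
The u-coordinate has no critical point in that direction and runs off to infinity.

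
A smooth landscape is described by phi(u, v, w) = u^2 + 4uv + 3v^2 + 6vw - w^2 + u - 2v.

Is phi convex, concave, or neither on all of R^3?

neither

phi is quadratic, so its Hessian is the constant matrix H = [[2, 4, 0], [4, 6, 6], [0, 6, -2]].
Leading principal minors: 2, -4, -64.
Neither pattern holds ⇒ H is indefinite ⇒ neither convex nor concave.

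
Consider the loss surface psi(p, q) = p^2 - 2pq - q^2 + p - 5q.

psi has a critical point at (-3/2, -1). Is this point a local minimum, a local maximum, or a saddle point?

The Hessian of psi is constant: H = [[2, -2], [-2, -2]].
det(H) = 2·(-2) − (-2)² = -8.
Since det(H) < 0, H is indefinite and the critical point is a saddle point.

saddle point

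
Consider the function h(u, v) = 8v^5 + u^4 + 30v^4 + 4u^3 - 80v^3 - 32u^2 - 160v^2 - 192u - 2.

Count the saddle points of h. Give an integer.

6

h separates as a function of u plus a function of v, so ∇h=0 decouples.
∂h/∂u = 4(u - 4)(u + 3)(u + 4) = 0 at u ∈ {-4, -3, 4}; ∂h/∂v = 40v(v - 2)(v + 1)(v + 4) = 0 at v ∈ {-4, -1, 0, 2}.
The Hessian is diagonal: diag(h_uu, h_vv). Second derivatives: h_uu(-4)=32, h_uu(-3)=-28, h_uu(4)=224; h_vv(-4)=-2880, h_vv(-1)=360, h_vv(0)=-320, h_vv(2)=1440.
Saddle points occur where the two diagonal entries have opposite signs: (-4, -4), (-4, 0), (-3, -1), (-3, 2), (4, -4), (4, 0). Count: 6.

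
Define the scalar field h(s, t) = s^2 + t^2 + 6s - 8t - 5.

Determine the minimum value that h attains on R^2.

h(s,t) separates as P(s) + Q(t) − 5, so its minimum is min P + min Q − 5.
P'(s) = 2s + 6 vanishes at s ∈ {-3}; Q'(t) = 2(t - 4) vanishes at t ∈ {4}.
Local minima of P (where P''>0): P(-3)=-9. Local minima of Q: Q(4)=-16.
So the global minimum of h is P(-3) + Q(4) − 5 = -9 − 16 − 5 = -30, attained at (-3, 4).

-30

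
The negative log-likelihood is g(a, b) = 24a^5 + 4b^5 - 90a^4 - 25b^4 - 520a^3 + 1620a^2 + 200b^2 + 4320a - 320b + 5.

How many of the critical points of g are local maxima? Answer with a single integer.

g separates as a function of a plus a function of b, so ∇g=0 decouples.
∂g/∂a = 120(a - 4)(a - 3)(a + 1)(a + 3) = 0 at a ∈ {-3, -1, 3, 4}; ∂g/∂b = 20(b - 4)(b - 2)(b - 1)(b + 2) = 0 at b ∈ {-2, 1, 2, 4}.
The Hessian is diagonal: diag(g_aa, g_bb). Second derivatives: g_aa(-3)=-10080, g_aa(-1)=4800, g_aa(3)=-2880, g_aa(4)=4200; g_bb(-2)=-1440, g_bb(1)=180, g_bb(2)=-160, g_bb(4)=720.
Local maxima occur where both diagonal entries negative: (-3, -2), (-3, 2), (3, -2), (3, 2). Count: 4.

4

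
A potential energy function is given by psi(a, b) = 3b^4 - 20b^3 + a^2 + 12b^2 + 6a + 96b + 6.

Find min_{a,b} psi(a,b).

-64

psi(a,b) separates as P(a) + Q(b) + 6, so its minimum is min P + min Q + 6.
P'(a) = 2a + 6 vanishes at a ∈ {-3}; Q'(b) = 12(b - 4)(b - 2)(b + 1) vanishes at b ∈ {-1, 2, 4}.
Local minima of P (where P''>0): P(-3)=-9. Local minima of Q: Q(-1)=-61, Q(4)=64.
So the global minimum of psi is P(-3) + Q(-1) + 6 = -9 − 61 + 6 = -64, attained at (-3, -1).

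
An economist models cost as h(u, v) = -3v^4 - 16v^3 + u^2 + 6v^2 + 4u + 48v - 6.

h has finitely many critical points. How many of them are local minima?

1

h separates as a function of u plus a function of v, so ∇h=0 decouples.
∂h/∂u = 2(u + 2) = 0 at u ∈ {-2}; ∂h/∂v = -12(v - 1)(v + 1)(v + 4) = 0 at v ∈ {-4, -1, 1}.
The Hessian is diagonal: diag(h_uu, h_vv). Second derivatives: h_uu(-2)=2; h_vv(-4)=-180, h_vv(-1)=72, h_vv(1)=-120.
Local minima occur where both diagonal entries positive: (-2, -1). Count: 1.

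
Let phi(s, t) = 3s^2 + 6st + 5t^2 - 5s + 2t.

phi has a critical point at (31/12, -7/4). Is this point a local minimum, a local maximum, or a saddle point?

local minimum

The Hessian of phi is constant: H = [[6, 6], [6, 10]].
det(H) = 6·10 − 6² = 24.
det(H) > 0 and tr(H) = 16 > 0, so H is positive definite and the point is a local minimum.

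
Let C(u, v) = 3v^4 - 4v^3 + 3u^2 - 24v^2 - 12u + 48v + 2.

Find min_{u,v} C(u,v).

-122

C(u,v) separates as P(u) + Q(v) + 2, so its minimum is min P + min Q + 2.
P'(u) = 6u - 12 vanishes at u ∈ {2}; Q'(v) = 12(v - 2)(v - 1)(v + 2) vanishes at v ∈ {-2, 1, 2}.
Local minima of P (where P''>0): P(2)=-12. Local minima of Q: Q(-2)=-112, Q(2)=16.
So the global minimum of C is P(2) + Q(-2) + 2 = -12 − 112 + 2 = -122, attained at (2, -2).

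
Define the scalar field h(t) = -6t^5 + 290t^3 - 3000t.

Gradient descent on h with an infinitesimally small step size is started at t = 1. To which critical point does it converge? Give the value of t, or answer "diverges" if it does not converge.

h'(t) = -30(t - 5)(t - 2)(t + 2)(t + 5), so h'(1) = -2160.
Gradient descent moves in the -h' direction, i.e. t is increasing.
The nearest critical point in that direction is t = 2, where h'' = 2520 > 0 (a local minimum). The iterate converges there.

2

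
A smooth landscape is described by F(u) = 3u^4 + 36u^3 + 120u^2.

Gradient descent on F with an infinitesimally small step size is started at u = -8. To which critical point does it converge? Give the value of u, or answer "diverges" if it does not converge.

-5

F'(u) = 12u(u + 4)(u + 5), so F'(-8) = -1152.
Gradient descent moves in the -F' direction, i.e. u is increasing.
The nearest critical point in that direction is u = -5, where F'' = 60 > 0 (a local minimum). The iterate converges there.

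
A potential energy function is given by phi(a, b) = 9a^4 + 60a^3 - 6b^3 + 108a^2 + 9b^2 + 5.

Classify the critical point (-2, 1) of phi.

The mixed partial ∂²phi/∂a∂b is 0, so the Hessian at any point is diag(phi_aa, phi_bb) = diag(36(3a^2 + 10a + 6), 18(-2b + 1)).
At (-2, 1): H = diag(-72, -18).
Both eigenvalues are negative, so H is negative definite: a local maximum.

local maximum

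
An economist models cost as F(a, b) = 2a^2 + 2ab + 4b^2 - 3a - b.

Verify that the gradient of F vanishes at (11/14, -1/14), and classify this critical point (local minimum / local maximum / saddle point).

∇F = (4a + 2b - 3, 2a + 8b - 1); substituting (11/14, -1/14) gives ∇F = (0, 0), so (11/14, -1/14) is indeed a critical point.
The Hessian of F is constant: H = [[4, 2], [2, 8]].
det(H) = 4·8 − 2² = 28.
det(H) > 0 and tr(H) = 12 > 0, so H is positive definite and the point is a local minimum.

local minimum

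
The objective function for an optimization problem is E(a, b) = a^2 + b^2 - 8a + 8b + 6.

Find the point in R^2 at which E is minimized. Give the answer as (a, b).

E(a,b) separates as P(a) + Q(b) + 6, so its minimum is min P + min Q + 6.
P'(a) = 2a - 8 vanishes at a ∈ {4}; Q'(b) = 2b + 8 vanishes at b ∈ {-4}.
Local minima of P (where P''>0): P(4)=-16. Local minima of Q: Q(-4)=-16.
So the global minimum of E is P(4) + Q(-4) + 6 = -16 − 16 + 6 = -26, attained at (4, -4).

(4, -4)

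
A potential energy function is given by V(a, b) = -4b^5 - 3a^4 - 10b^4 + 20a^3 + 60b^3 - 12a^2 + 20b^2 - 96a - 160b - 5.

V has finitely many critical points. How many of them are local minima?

V separates as a function of a plus a function of b, so ∇V=0 decouples.
∂V/∂a = -12(a - 4)(a - 2)(a + 1) = 0 at a ∈ {-1, 2, 4}; ∂V/∂b = -20(b - 2)(b - 1)(b + 1)(b + 4) = 0 at b ∈ {-4, -1, 1, 2}.
The Hessian is diagonal: diag(V_aa, V_bb). Second derivatives: V_aa(-1)=-180, V_aa(2)=72, V_aa(4)=-120; V_bb(-4)=1800, V_bb(-1)=-360, V_bb(1)=200, V_bb(2)=-360.
Local minima occur where both diagonal entries positive: (2, -4), (2, 1). Count: 2.

2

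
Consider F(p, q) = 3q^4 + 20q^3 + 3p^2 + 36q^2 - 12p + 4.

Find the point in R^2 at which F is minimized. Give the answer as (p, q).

(2, 0)

F(p,q) separates as A(p) + B(q) + 4, so its minimum is min A + min B + 4.
A'(p) = 6p - 12 vanishes at p ∈ {2}; B'(q) = 12q(q + 2)(q + 3) vanishes at q ∈ {-3, -2, 0}.
Local minima of A (where A''>0): A(2)=-12. Local minima of B: B(-3)=27, B(0)=0.
So the global minimum of F is A(2) + B(0) + 4 = -12 + 0 + 4 = -8, attained at (2, 0).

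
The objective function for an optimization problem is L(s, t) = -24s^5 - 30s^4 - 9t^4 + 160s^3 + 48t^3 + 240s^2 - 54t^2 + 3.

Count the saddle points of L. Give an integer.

6

L separates as a function of s plus a function of t, so ∇L=0 decouples.
∂L/∂s = -120s(s - 2)(s + 1)(s + 2) = 0 at s ∈ {-2, -1, 0, 2}; ∂L/∂t = -36t(t - 3)(t - 1) = 0 at t ∈ {0, 1, 3}.
The Hessian is diagonal: diag(L_ss, L_tt). Second derivatives: L_ss(-2)=960, L_ss(-1)=-360, L_ss(0)=480, L_ss(2)=-2880; L_tt(0)=-108, L_tt(1)=72, L_tt(3)=-216.
Saddle points occur where the two diagonal entries have opposite signs: (-2, 0), (-2, 3), (-1, 1), (0, 0), (0, 3), (2, 1). Count: 6.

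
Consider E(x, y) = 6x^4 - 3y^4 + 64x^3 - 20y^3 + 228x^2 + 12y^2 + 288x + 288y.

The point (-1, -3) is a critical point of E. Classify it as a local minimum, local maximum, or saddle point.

The mixed partial ∂²E/∂x∂y is 0, so the Hessian at any point is diag(E_xx, E_yy) = diag(24(3x^2 + 16x + 19), 12(-3y^2 - 10y + 2)).
At (-1, -3): H = diag(144, 60).
Both eigenvalues are positive, so H is positive definite: a local minimum.

local minimum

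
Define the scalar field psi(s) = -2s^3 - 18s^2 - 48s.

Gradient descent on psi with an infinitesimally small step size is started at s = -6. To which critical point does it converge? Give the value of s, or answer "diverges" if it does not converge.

psi'(s) = -6(s + 2)(s + 4), so psi'(-6) = -48.
Gradient descent moves in the -psi' direction, i.e. s is increasing.
The nearest critical point in that direction is s = -4, where psi'' = 12 > 0 (a local minimum). The iterate converges there.

-4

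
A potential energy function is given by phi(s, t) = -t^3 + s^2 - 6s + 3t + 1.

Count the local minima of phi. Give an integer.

1

phi separates as a function of s plus a function of t, so ∇phi=0 decouples.
∂phi/∂s = 2(s - 3) = 0 at s ∈ {3}; ∂phi/∂t = -3(t - 1)(t + 1) = 0 at t ∈ {-1, 1}.
The Hessian is diagonal: diag(phi_ss, phi_tt). Second derivatives: phi_ss(3)=2; phi_tt(-1)=6, phi_tt(1)=-6.
Local minima occur where both diagonal entries positive: (3, -1). Count: 1.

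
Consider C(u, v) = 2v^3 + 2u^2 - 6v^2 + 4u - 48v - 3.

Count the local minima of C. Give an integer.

C separates as a function of u plus a function of v, so ∇C=0 decouples.
∂C/∂u = 4(u + 1) = 0 at u ∈ {-1}; ∂C/∂v = 6(v - 4)(v + 2) = 0 at v ∈ {-2, 4}.
The Hessian is diagonal: diag(C_uu, C_vv). Second derivatives: C_uu(-1)=4; C_vv(-2)=-36, C_vv(4)=36.
Local minima occur where both diagonal entries positive: (-1, 4). Count: 1.

1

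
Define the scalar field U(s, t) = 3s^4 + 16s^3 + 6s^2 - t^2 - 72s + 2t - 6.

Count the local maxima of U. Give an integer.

U separates as a function of s plus a function of t, so ∇U=0 decouples.
∂U/∂s = 12(s - 1)(s + 2)(s + 3) = 0 at s ∈ {-3, -2, 1}; ∂U/∂t = -2(t - 1) = 0 at t ∈ {1}.
The Hessian is diagonal: diag(U_ss, U_tt). Second derivatives: U_ss(-3)=48, U_ss(-2)=-36, U_ss(1)=144; U_tt(1)=-2.
Local maxima occur where both diagonal entries negative: (-2, 1). Count: 1.

1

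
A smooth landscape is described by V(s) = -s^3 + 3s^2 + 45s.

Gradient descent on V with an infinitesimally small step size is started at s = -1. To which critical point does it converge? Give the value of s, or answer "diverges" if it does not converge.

-3

V'(s) = -3(s - 5)(s + 3), so V'(-1) = 36.
Gradient descent moves in the -V' direction, i.e. s is decreasing.
The nearest critical point in that direction is s = -3, where V'' = 24 > 0 (a local minimum). The iterate converges there.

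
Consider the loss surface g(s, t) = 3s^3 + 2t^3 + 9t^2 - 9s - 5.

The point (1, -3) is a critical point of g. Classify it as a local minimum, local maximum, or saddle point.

The mixed partial ∂²g/∂s∂t is 0, so the Hessian at any point is diag(g_ss, g_tt) = diag(18s, 6(2t + 3)).
At (1, -3): H = diag(18, -18).
The eigenvalues have opposite signs, so H is indefinite: a saddle point.

saddle point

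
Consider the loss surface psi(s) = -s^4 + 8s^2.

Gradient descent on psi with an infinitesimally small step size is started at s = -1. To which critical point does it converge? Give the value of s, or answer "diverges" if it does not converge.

0

psi'(s) = -4s(s - 2)(s + 2), so psi'(-1) = -12.
Gradient descent moves in the -psi' direction, i.e. s is increasing.
The nearest critical point in that direction is s = 0, where psi'' = 16 > 0 (a local minimum). The iterate converges there.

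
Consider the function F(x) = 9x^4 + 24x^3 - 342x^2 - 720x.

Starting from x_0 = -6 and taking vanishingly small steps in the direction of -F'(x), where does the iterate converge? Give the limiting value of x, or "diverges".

-5

F'(x) = 36(x - 4)(x + 1)(x + 5), so F'(-6) = -1800.
Gradient descent moves in the -F' direction, i.e. x is increasing.
The nearest critical point in that direction is x = -5, where F'' = 1296 > 0 (a local minimum). The iterate converges there.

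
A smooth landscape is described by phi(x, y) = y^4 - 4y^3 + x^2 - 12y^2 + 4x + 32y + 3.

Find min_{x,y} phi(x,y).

-65

phi(x,y) separates as P(x) + Q(y) + 3, so its minimum is min P + min Q + 3.
P'(x) = 2x + 4 vanishes at x ∈ {-2}; Q'(y) = 4(y - 4)(y - 1)(y + 2) vanishes at y ∈ {-2, 1, 4}.
Local minima of P (where P''>0): P(-2)=-4. Local minima of Q: Q(-2)=-64, Q(4)=-64.
So the global minimum of phi is P(-2) + Q(-2) + 3 = -4 − 64 + 3 = -65, attained at (-2, -2).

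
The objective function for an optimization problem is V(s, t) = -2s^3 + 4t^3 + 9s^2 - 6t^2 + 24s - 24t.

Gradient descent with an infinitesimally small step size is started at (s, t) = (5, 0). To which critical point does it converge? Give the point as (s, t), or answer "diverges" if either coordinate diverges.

diverges

V is separable, so gradient descent decouples: s follows -∂V/∂s, t follows -∂V/∂t.
∂V/∂s = -6(s - 4)(s + 1); at s=5 this is -36, so s increases.
∂V/∂t = 12(t - 2)(t + 1); at t=0 this is -24, so t increases.
The s-coordinate has no critical point in that direction and runs off to infinity.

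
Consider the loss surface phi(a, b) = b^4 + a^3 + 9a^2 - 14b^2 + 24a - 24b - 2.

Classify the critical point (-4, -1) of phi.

The mixed partial ∂²phi/∂a∂b is 0, so the Hessian at any point is diag(phi_aa, phi_bb) = diag(6(a + 3), 4(3b^2 - 7)).
At (-4, -1): H = diag(-6, -16).
Both eigenvalues are negative, so H is negative definite: a local maximum.

local maximum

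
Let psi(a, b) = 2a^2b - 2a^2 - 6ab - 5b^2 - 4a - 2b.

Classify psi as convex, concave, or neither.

neither

The term 2a^2b is cubic, so the Hessian is not constant.
∂²psi/∂a² = 4b - 4, which takes both signs as b varies (negative for sufficiently negative b). A diagonal entry of the Hessian changing sign means the Hessian is neither positive- nor negative-semidefinite on all of R^2.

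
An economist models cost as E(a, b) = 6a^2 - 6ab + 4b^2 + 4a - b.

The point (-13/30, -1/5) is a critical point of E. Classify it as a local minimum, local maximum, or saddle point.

local minimum

The Hessian of E is constant: H = [[12, -6], [-6, 8]].
det(H) = 12·8 − (-6)² = 60.
det(H) > 0 and tr(H) = 20 > 0, so H is positive definite and the point is a local minimum.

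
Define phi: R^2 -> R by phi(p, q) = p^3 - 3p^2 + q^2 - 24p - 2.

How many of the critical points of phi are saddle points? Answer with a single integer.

1

phi separates as a function of p plus a function of q, so ∇phi=0 decouples.
∂phi/∂p = 3(p - 4)(p + 2) = 0 at p ∈ {-2, 4}; ∂phi/∂q = 2q = 0 at q ∈ {0}.
The Hessian is diagonal: diag(phi_pp, phi_qq). Second derivatives: phi_pp(-2)=-18, phi_pp(4)=18; phi_qq(0)=2.
Saddle points occur where the two diagonal entries have opposite signs: (-2, 0). Count: 1.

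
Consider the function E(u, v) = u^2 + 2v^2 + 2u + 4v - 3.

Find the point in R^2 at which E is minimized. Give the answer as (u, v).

(-1, -1)

E(u,v) separates as P(u) + Q(v) − 3, so its minimum is min P + min Q − 3.
P'(u) = 2u + 2 vanishes at u ∈ {-1}; Q'(v) = 4v + 4 vanishes at v ∈ {-1}.
Local minima of P (where P''>0): P(-1)=-1. Local minima of Q: Q(-1)=-2.
So the global minimum of E is P(-1) + Q(-1) − 3 = -1 − 2 − 3 = -6, attained at (-1, -1).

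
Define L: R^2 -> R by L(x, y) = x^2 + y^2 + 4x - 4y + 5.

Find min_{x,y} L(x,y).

L(x,y) separates as P(x) + Q(y) + 5, so its minimum is min P + min Q + 5.
P'(x) = 2x + 4 vanishes at x ∈ {-2}; Q'(y) = 2y - 4 vanishes at y ∈ {2}.
Local minima of P (where P''>0): P(-2)=-4. Local minima of Q: Q(2)=-4.
So the global minimum of L is P(-2) + Q(2) + 5 = -4 − 4 + 5 = -3, attained at (-2, 2).

-3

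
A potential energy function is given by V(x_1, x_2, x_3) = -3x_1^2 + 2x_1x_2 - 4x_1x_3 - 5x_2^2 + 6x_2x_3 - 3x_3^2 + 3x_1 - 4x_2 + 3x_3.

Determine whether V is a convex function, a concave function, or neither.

V is quadratic, so its Hessian is the constant matrix H = [[-6, 2, -4], [2, -10, 6], [-4, 6, -6]].
Leading principal minors: -6, 56, -56.
Signs alternate −, +, − ⇒ H ≺ 0 ⇒ concave.

concave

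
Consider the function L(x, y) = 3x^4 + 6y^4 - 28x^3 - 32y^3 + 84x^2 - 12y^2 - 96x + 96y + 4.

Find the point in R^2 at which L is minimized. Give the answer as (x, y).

L(x,y) separates as P(x) + Q(y) + 4, so its minimum is min P + min Q + 4.
P'(x) = 12(x - 4)(x - 2)(x - 1) vanishes at x ∈ {1, 2, 4}; Q'(y) = 24(y - 4)(y - 1)(y + 1) vanishes at y ∈ {-1, 1, 4}.
Local minima of P (where P''>0): P(1)=-37, P(4)=-64. Local minima of Q: Q(-1)=-70, Q(4)=-320.
So the global minimum of L is P(4) + Q(4) + 4 = -64 − 320 + 4 = -380, attained at (4, 4).

(4, 4)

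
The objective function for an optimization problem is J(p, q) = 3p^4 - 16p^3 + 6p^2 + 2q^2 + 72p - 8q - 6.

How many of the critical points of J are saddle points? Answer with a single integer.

1

J separates as a function of p plus a function of q, so ∇J=0 decouples.
∂J/∂p = 12(p - 3)(p - 2)(p + 1) = 0 at p ∈ {-1, 2, 3}; ∂J/∂q = 4(q - 2) = 0 at q ∈ {2}.
The Hessian is diagonal: diag(J_pp, J_qq). Second derivatives: J_pp(-1)=144, J_pp(2)=-36, J_pp(3)=48; J_qq(2)=4.
Saddle points occur where the two diagonal entries have opposite signs: (2, 2). Count: 1.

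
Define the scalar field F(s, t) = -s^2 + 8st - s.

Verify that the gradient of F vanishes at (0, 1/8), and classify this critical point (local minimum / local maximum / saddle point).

saddle point

∇F = (-2s + 8t - 1, 8s); substituting (0, 1/8) gives ∇F = (0, 0), so (0, 1/8) is indeed a critical point.
The Hessian of F is constant: H = [[-2, 8], [8, 0]].
det(H) = (-2)·0 − 8² = -64.
Since det(H) < 0, H is indefinite and the critical point is a saddle point.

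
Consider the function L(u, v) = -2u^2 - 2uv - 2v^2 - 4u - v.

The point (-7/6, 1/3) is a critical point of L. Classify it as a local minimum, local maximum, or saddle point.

The Hessian of L is constant: H = [[-4, -2], [-2, -4]].
det(H) = (-4)·(-4) − (-2)² = 12.
det(H) > 0 and tr(H) = -8 < 0, so H is negative definite and the point is a local maximum.

local maximum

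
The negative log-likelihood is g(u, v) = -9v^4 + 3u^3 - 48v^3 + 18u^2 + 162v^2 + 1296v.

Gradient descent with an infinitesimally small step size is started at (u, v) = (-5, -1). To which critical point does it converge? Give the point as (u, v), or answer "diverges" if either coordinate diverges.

g is separable, so gradient descent decouples: u follows -∂g/∂u, v follows -∂g/∂v.
∂g/∂u = 9u(u + 4); at u=-5 this is 45, so u decreases.
∂g/∂v = -36(v - 3)(v + 3)(v + 4); at v=-1 this is 864, so v decreases.
The u-coordinate has no critical point in that direction and runs off to infinity.

diverges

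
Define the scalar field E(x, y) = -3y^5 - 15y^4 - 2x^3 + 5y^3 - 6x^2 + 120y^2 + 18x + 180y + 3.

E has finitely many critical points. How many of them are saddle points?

E separates as a function of x plus a function of y, so ∇E=0 decouples.
∂E/∂x = -6(x - 1)(x + 3) = 0 at x ∈ {-3, 1}; ∂E/∂y = -15(y - 2)(y + 1)(y + 2)(y + 3) = 0 at y ∈ {-3, -2, -1, 2}.
The Hessian is diagonal: diag(E_xx, E_yy). Second derivatives: E_xx(-3)=24, E_xx(1)=-24; E_yy(-3)=150, E_yy(-2)=-60, E_yy(-1)=90, E_yy(2)=-900.
Saddle points occur where the two diagonal entries have opposite signs: (-3, -2), (-3, 2), (1, -3), (1, -1). Count: 4.

4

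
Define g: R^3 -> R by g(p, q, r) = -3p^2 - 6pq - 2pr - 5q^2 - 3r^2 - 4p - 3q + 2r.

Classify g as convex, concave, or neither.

g is quadratic, so its Hessian is the constant matrix H = [[-6, -6, -2], [-6, -10, 0], [-2, 0, -6]].
Leading principal minors: -6, 24, -104.
Signs alternate −, +, − ⇒ H ≺ 0 ⇒ concave.

concave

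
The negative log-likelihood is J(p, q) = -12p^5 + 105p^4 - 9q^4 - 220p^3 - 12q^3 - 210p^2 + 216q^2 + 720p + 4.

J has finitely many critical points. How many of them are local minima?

2

J separates as a function of p plus a function of q, so ∇J=0 decouples.
∂J/∂p = -60(p - 4)(p - 3)(p - 1)(p + 1) = 0 at p ∈ {-1, 1, 3, 4}; ∂J/∂q = -36q(q - 3)(q + 4) = 0 at q ∈ {-4, 0, 3}.
The Hessian is diagonal: diag(J_pp, J_qq). Second derivatives: J_pp(-1)=2400, J_pp(1)=-720, J_pp(3)=480, J_pp(4)=-900; J_qq(-4)=-1008, J_qq(0)=432, J_qq(3)=-756.
Local minima occur where both diagonal entries positive: (-1, 0), (3, 0). Count: 2.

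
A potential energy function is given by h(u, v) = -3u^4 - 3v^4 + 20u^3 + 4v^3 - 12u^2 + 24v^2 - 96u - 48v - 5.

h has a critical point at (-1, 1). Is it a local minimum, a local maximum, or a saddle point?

saddle point

The mixed partial ∂²h/∂u∂v is 0, so the Hessian at any point is diag(h_uu, h_vv) = diag(12(-3u^2 + 10u - 2), 12(-3v^2 + 2v + 4)).
At (-1, 1): H = diag(-180, 36).
The eigenvalues have opposite signs, so H is indefinite: a saddle point.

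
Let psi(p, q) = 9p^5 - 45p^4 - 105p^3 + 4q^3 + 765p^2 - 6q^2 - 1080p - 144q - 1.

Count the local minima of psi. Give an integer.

psi separates as a function of p plus a function of q, so ∇psi=0 decouples.
∂psi/∂p = 45(p - 4)(p - 2)(p - 1)(p + 3) = 0 at p ∈ {-3, 1, 2, 4}; ∂psi/∂q = 12(q - 4)(q + 3) = 0 at q ∈ {-3, 4}.
The Hessian is diagonal: diag(psi_pp, psi_qq). Second derivatives: psi_pp(-3)=-6300, psi_pp(1)=540, psi_pp(2)=-450, psi_pp(4)=1890; psi_qq(-3)=-84, psi_qq(4)=84.
Local minima occur where both diagonal entries positive: (1, 4), (4, 4). Count: 2.

2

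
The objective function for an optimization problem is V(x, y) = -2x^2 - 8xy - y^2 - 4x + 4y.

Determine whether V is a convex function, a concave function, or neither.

V is quadratic, so its Hessian is the constant matrix H = [[-4, -8], [-8, -2]].
det(H) = -56, tr(H) = -6.
det(H) < 0, so H is indefinite: neither convex nor concave.

neither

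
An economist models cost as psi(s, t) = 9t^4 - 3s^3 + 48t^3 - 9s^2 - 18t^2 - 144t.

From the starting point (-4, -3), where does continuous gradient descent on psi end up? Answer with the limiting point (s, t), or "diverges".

psi is separable, so gradient descent decouples: s follows -∂psi/∂s, t follows -∂psi/∂t.
∂psi/∂s = -9s(s + 2); at s=-4 this is -72, so s increases.
∂psi/∂t = 36(t - 1)(t + 1)(t + 4); at t=-3 this is 288, so t decreases.
s converges to its nearest critical value -2 (a local min of the s-part); t converges to -4. The iterate converges to (-2, -4).

(-2, -4)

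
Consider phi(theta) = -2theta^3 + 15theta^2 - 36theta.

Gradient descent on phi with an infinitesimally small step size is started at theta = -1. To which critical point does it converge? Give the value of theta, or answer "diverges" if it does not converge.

phi'(theta) = -6(theta - 3)(theta - 2), so phi'(-1) = -72.
Gradient descent moves in the -phi' direction, i.e. theta is increasing.
The nearest critical point in that direction is theta = 2, where phi'' = 6 > 0 (a local minimum). The iterate converges there.

2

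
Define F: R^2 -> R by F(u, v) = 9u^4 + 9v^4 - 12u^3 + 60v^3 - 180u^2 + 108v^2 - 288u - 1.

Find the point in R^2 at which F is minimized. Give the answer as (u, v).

(4, 0)

F(u,v) separates as P(u) + Q(v) − 1, so its minimum is min P + min Q − 1.
P'(u) = 36(u - 4)(u + 1)(u + 2) vanishes at u ∈ {-2, -1, 4}; Q'(v) = 36v(v + 2)(v + 3) vanishes at v ∈ {-3, -2, 0}.
Local minima of P (where P''>0): P(-2)=96, P(4)=-2496. Local minima of Q: Q(-3)=81, Q(0)=0.
So the global minimum of F is P(4) + Q(0) − 1 = -2496 + 0 − 1 = -2497, attained at (4, 0).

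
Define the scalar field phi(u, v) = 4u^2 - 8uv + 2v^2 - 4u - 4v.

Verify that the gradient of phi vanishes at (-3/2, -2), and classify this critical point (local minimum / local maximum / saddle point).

saddle point

∇phi = (8u - 8v - 4, -8u + 4v - 4); substituting (-3/2, -2) gives ∇phi = (0, 0), so (-3/2, -2) is indeed a critical point.
The Hessian of phi is constant: H = [[8, -8], [-8, 4]].
det(H) = 8·4 − (-8)² = -32.
Since det(H) < 0, H is indefinite and the critical point is a saddle point.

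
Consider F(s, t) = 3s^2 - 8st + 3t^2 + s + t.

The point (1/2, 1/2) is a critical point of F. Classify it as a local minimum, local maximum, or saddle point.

The Hessian of F is constant: H = [[6, -8], [-8, 6]].
det(H) = 6·6 − (-8)² = -28.
Since det(H) < 0, H is indefinite and the critical point is a saddle point.

saddle point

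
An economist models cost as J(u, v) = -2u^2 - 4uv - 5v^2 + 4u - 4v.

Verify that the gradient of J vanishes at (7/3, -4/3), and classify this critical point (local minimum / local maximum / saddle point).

local maximum

∇J = (-4u - 4v + 4, -4u - 10v - 4); substituting (7/3, -4/3) gives ∇J = (0, 0), so (7/3, -4/3) is indeed a critical point.
The Hessian of J is constant: H = [[-4, -4], [-4, -10]].
det(H) = (-4)·(-10) − (-4)² = 24.
det(H) > 0 and tr(H) = -14 < 0, so H is negative definite and the point is a local maximum.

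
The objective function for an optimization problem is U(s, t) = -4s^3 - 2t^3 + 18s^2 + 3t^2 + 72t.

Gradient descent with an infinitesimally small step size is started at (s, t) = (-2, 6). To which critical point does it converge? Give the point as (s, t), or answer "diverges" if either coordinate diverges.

diverges

U is separable, so gradient descent decouples: s follows -∂U/∂s, t follows -∂U/∂t.
∂U/∂s = -12s(s - 3); at s=-2 this is -120, so s increases.
∂U/∂t = -6(t - 4)(t + 3); at t=6 this is -108, so t increases.
The t-coordinate has no critical point in that direction and runs off to infinity.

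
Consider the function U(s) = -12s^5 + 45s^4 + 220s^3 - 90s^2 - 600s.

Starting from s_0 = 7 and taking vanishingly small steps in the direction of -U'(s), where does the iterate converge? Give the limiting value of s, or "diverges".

diverges

U'(s) = -60(s - 5)(s - 1)(s + 1)(s + 2), so U'(7) = -51840.
Gradient descent moves in the -U' direction, i.e. s is increasing.
There is no critical point above s=7, and U' keeps the same sign, so the iterate runs off to +∞.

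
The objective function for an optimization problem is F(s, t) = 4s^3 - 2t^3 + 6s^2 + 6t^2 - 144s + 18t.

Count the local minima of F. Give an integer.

F separates as a function of s plus a function of t, so ∇F=0 decouples.
∂F/∂s = 12(s - 3)(s + 4) = 0 at s ∈ {-4, 3}; ∂F/∂t = -6(t - 3)(t + 1) = 0 at t ∈ {-1, 3}.
The Hessian is diagonal: diag(F_ss, F_tt). Second derivatives: F_ss(-4)=-84, F_ss(3)=84; F_tt(-1)=24, F_tt(3)=-24.
Local minima occur where both diagonal entries positive: (3, -1). Count: 1.

1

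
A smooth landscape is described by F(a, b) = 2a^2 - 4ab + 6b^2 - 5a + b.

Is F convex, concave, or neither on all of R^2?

convex

F is quadratic, so its Hessian is the constant matrix H = [[4, -4], [-4, 12]].
det(H) = 32, tr(H) = 16.
det(H) > 0 and tr(H) > 0, so H is positive definite everywhere: convex.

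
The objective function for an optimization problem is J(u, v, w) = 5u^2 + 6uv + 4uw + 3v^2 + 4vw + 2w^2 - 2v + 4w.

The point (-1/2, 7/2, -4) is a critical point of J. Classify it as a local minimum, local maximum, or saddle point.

local minimum

The Hessian is constant: H = [[10, 6, 4], [6, 6, 4], [4, 4, 4]].
Leading principal minors: Δ₁ = 10, Δ₂ = 24, Δ₃ = 32.
All leading minors are positive, so H is positive definite: a local minimum.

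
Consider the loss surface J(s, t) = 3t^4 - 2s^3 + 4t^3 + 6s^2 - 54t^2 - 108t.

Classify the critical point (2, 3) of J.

The mixed partial ∂²J/∂s∂t is 0, so the Hessian at any point is diag(J_ss, J_tt) = diag(12(-s + 1), 12(3t^2 + 2t - 9)).
At (2, 3): H = diag(-12, 288).
The eigenvalues have opposite signs, so H is indefinite: a saddle point.

saddle point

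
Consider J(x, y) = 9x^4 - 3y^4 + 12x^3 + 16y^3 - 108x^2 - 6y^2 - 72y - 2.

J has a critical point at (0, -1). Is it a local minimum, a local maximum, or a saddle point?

local maximum

The mixed partial ∂²J/∂x∂y is 0, so the Hessian at any point is diag(J_xx, J_yy) = diag(36(3x^2 + 2x - 6), 12(-3y^2 + 8y - 1)).
At (0, -1): H = diag(-216, -144).
Both eigenvalues are negative, so H is negative definite: a local maximum.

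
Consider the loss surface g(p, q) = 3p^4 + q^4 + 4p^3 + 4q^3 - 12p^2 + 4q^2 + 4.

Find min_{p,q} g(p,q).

g(p,q) separates as A(p) + B(q) + 4, so its minimum is min A + min B + 4.
A'(p) = 12p(p - 1)(p + 2) vanishes at p ∈ {-2, 0, 1}; B'(q) = 4q(q + 1)(q + 2) vanishes at q ∈ {-2, -1, 0}.
Local minima of A (where A''>0): A(-2)=-32, A(1)=-5. Local minima of B: B(-2)=0, B(0)=0.
So the global minimum of g is A(-2) + B(-2) + 4 = -32 + 0 + 4 = -28, attained at (-2, -2).

-28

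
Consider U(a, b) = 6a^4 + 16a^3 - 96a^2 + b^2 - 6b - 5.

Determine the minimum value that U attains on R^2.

U(a,b) separates as P(a) + Q(b) − 5, so its minimum is min P + min Q − 5.
P'(a) = 24a(a - 2)(a + 4) vanishes at a ∈ {-4, 0, 2}; Q'(b) = 2b - 6 vanishes at b ∈ {3}.
Local minima of P (where P''>0): P(-4)=-1024, P(2)=-160. Local minima of Q: Q(3)=-9.
So the global minimum of U is P(-4) + Q(3) − 5 = -1024 − 9 − 5 = -1038, attained at (-4, 3).

-1038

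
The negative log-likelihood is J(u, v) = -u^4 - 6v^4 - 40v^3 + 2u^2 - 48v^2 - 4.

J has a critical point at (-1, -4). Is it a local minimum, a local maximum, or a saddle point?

local maximum

The mixed partial ∂²J/∂u∂v is 0, so the Hessian at any point is diag(J_uu, J_vv) = diag(4(-3u^2 + 1), -24(3v^2 + 10v + 4)).
At (-1, -4): H = diag(-8, -288).
Both eigenvalues are negative, so H is negative definite: a local maximum.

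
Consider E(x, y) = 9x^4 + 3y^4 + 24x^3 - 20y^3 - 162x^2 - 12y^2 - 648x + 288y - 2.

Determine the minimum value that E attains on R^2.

E(x,y) separates as P(x) + Q(y) − 2, so its minimum is min P + min Q − 2.
P'(x) = 36(x - 3)(x + 2)(x + 3) vanishes at x ∈ {-3, -2, 3}; Q'(y) = 12(y - 4)(y - 3)(y + 2) vanishes at y ∈ {-2, 3, 4}.
Local minima of P (where P''>0): P(-3)=567, P(3)=-2025. Local minima of Q: Q(-2)=-416, Q(4)=448.
So the global minimum of E is P(3) + Q(-2) − 2 = -2025 − 416 − 2 = -2443, attained at (3, -2).

-2443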